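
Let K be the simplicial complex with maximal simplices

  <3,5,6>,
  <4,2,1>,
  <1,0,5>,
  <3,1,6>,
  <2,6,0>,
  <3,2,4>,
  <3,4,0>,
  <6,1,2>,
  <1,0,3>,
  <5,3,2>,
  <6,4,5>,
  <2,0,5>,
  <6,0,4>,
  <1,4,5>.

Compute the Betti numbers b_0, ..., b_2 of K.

We work with the vertex ordering 0 < 1 < 2 < 3 < 4 < 5 < 6. The simplices of K, each written with vertices in increasing order, are:

  0-simplices (7): [0], [1], [2], [3], [4], [5], [6]
  1-simplices (21): [0,1], [0,2], [0,3], [0,4], [0,5], [0,6], [1,2], [1,3], [1,4], [1,5], [1,6], [2,3], [2,4], [2,5], [2,6], [3,4], [3,5], [3,6], [4,5], [4,6], [5,6]
  2-simplices (14): [0,1,3], [0,1,5], [0,2,5], [0,2,6], [0,3,4], [0,4,6], [1,2,4], [1,2,6], [1,3,6], [1,4,5], [2,3,4], [2,3,5], [3,5,6], [4,5,6]

giving chain groups C_0 ≅ Z^7, C_1 ≅ Z^21, C_2 ≅ Z^14.

Boundary ∂_1: C_1 → C_0 maps an edge to its endpoints' difference, ∂[p,q] = q − p. For instance
  ∂[1,5] = [5] − [1].
The resulting 7×21 matrix has rank 6, and its Smith normal form has invariant factors (1,1,1,1,1,1).

The boundary map ∂_2: C_2 → C_1 sends each 2-simplex [p,q,r] to [q,r] − [p,r] + [p,q]. For instance
  ∂[0,4,6] = [4,6] − [0,6] + [0,4],
  ∂[4,5,6] = [5,6] − [4,6] + [4,5].
This gives a 21×14 integer matrix of rank 13; reducing to Smith normal form yields diagonal entries (1,1,1,1,1,1,1,1,1,1,1,1,1).

Computing H_k = (kernel of ∂_k) / (image of ∂_{k+1}):

  H_0: rank C_0 − rank ∂_1 = 7 − 6 = 1, and the invariant factors of ∂_1 are all 1, so H_0 = Z.
  H_1: rank ker ∂_1 − rank ∂_2 = (21 − 6) − 13 = 2, and the invariant factors of ∂_2 are all 1, so H_1 = Z^2.
  H_2: rank ker ∂_2 − rank ∂_3 = (14 − 13) − 0 = 1, and there is no ∂_3, so H_2 = Z.

(K is a triangulation of the torus T^2.)

Hence the Betti numbers are b_0 = 1, b_1 = 2, b_2 = 1.

b_0 = 1, b_1 = 2, b_2 = 1.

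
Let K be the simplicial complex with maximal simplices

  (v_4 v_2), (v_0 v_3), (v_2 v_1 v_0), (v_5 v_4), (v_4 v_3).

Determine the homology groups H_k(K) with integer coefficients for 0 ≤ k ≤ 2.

H_0 = Z,  H_1 = Z,  H_2 = 0.

We work with the vertex ordering v_0 < v_1 < v_2 < v_3 < v_4 < v_5. The simplices of K, each written with vertices in increasing order, are:

  0-simplices (6): [v_0], [v_1], [v_2], [v_3], [v_4], [v_5]
  1-simplices (7): [v_0,v_1], [v_0,v_2], [v_0,v_3], [v_1,v_2], [v_2,v_4], [v_3,v_4], [v_4,v_5]
  2-simplices (1): [v_0,v_1,v_2]

so the chain groups are C_0 ≅ Z^6, C_1 ≅ Z^7, C_2 ≅ Z^1.

Boundary ∂_1: C_1 → C_0 sends each edge [p,q] (with p < q) to q − p. For instance
  ∂[v_4,v_5] = [v_5] − [v_4].
The resulting 6×7 matrix has rank 5, and its Smith normal form has invariant factors (1,1,1,1,1).

∂_2: C_2 → C_1 acts by ∂[p,q,r] = [q,r] − [p,r] + [p,q]. For instance
  ∂[v_0,v_1,v_2] = [v_1,v_2] − [v_0,v_2] + [v_0,v_1].
The 7×1 boundary matrix has rank 1 and Smith normal form diag(1).

Computing H_k = (kernel of ∂_k) / (image of ∂_{k+1}):

  H_0: rank C_0 − rank ∂_1 = 6 − 5 = 1, and the invariant factors of ∂_1 are all 1, so H_0 = Z.
  H_1: rank ker ∂_1 − rank ∂_2 = (7 − 5) − 1 = 1, and the invariant factors of ∂_2 are all 1, so H_1 = Z.
  H_2: rank ker ∂_2 − rank ∂_3 = (1 − 1) − 0 = 0, and there is no ∂_3, so H_2 = 0.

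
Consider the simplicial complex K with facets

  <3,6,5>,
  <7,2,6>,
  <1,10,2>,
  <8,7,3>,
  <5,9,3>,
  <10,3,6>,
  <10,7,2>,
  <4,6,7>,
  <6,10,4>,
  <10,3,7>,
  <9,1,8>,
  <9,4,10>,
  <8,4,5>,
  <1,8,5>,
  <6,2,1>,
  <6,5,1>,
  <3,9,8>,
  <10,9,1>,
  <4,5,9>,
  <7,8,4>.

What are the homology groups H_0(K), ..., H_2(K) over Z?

H_0 = Z,  H_1 = Z ⊕ Z/2Z,  H_2 = 0.

Fix the vertex order 1 < 2 < 3 < 4 < 5 < 6 < 7 < 8 < 9 < 10 and write every simplex with vertices in increasing order. Then dim K = 2 and the simplices of K are:

  0-simplices (10): [1], [2], [3], [4], [5], [6], [7], [8], [9], [10]
  1-simplices (30): (30 of them)
  2-simplices (20): (20 of them)

Hence C_0 ≅ Z^10, C_1 ≅ Z^30, C_2 ≅ Z^20.

Boundary ∂_1: C_1 → C_0 maps an edge to its endpoints' difference, ∂[p,q] = q − p. For instance
  ∂[5,6] = [6] − [5].
This gives a 10×30 integer matrix of rank 9; reducing to Smith normal form yields diagonal entries (1,1,1,1,1,1,1,1,1).

The boundary map ∂_2: C_2 → C_1 maps a triangle to the signed sum of its edges. For instance
  ∂[4,7,8] = [7,8] − [4,8] + [4,7],
  ∂[2,6,7] = [6,7] − [2,7] + [2,6].
The resulting 30×20 matrix has rank 20, and its Smith normal form has invariant factors (1,1,1,1,1,1,1,1,1,1,1,1,1,1,1,1,1,1,1,2).

Now H_k = ker ∂_k / im ∂_{k+1}, so:

  H_0: rank C_0 − rank ∂_1 = 10 − 9 = 1, and the invariant factors of ∂_1 are all 1, so H_0 ≅ Z.
  H_1: rank ker ∂_1 − rank ∂_2 = (30 − 9) − 20 = 1, and ∂_2 has invariant factor 2 > 1, so H_1 ≅ Z ⊕ Z/2Z.
  H_2: rank ker ∂_2 − rank ∂_3 = (20 − 20) − 0 = 0, and there is no ∂_3, so H_2 ≅ 0.

(K is a triangulation of the Klein bottle.)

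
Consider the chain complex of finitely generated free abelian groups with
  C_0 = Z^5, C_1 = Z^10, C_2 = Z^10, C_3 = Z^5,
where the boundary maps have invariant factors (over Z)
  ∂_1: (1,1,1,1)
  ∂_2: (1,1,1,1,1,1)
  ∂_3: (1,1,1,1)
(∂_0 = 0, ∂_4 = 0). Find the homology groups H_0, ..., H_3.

H_0 ≅ Z,  H_1 = 0,  H_2 = 0,  H_3 ≅ Z.

H_0: b_0 = 5 − 0 − 4 = 1; torsion from ∂_1 factors > 1: none. So H_0 ≅ Z.
H_1: b_1 = 10 − 4 − 6 = 0; torsion from ∂_2 factors > 1: none. So H_1 ≅ 0.
H_2: b_2 = 10 − 6 − 4 = 0; torsion from ∂_3 factors > 1: none. So H_2 ≅ 0.
H_3: b_3 = 5 − 4 − 0 = 1; torsion from ∂_4 factors > 1: none. So H_3 ≅ Z.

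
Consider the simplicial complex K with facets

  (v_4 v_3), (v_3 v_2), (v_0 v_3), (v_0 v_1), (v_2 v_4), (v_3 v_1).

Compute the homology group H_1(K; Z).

Fix the vertex order v_0 < v_1 < v_2 < v_3 < v_4 and write every simplex with vertices in increasing order. Then dim K = 1 and the simplices of K are:

  0-simplices (5): [v_0], [v_1], [v_2], [v_3], [v_4]
  1-simplices (6): [v_0,v_1], [v_0,v_3], [v_1,v_3], [v_2,v_3], [v_2,v_4], [v_3,v_4]

so the chain groups are C_0 ≅ Z^5, C_1 ≅ Z^6.

The boundary map ∂_1: C_1 → C_0 sends each edge [p,q] (with p < q) to q − p. For instance
  ∂[v_0,v_1] = [v_1] − [v_0].
The resulting 5×6 matrix has rank 4, and its Smith normal form has invariant factors (1,1,1,1).

Reading off H_k = ker ∂_k / im ∂_{k+1}:

  H_1: rank ker ∂_1 − rank ∂_2 = (6 − 4) − 0 = 2, and there is no ∂_2, so H_1 = Z^2.

H_1 = Z^2.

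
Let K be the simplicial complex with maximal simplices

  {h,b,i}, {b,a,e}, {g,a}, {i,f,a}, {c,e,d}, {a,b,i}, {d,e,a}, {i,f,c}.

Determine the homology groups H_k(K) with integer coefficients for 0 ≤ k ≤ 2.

H_0 = Z,  H_1 = Z,  H_2 = 0.

We work with the vertex ordering a < b < c < d < e < f < g < h < i. The simplices of K, each written with vertices in increasing order, are:

  0-simplices (9): a, b, c, d, e, f, g, h, i
  1-simplices (16): ab, ad, ae, af, ag, ai, be, bh, bi, cd, ce, cf, ci, de, fi, hi
  2-simplices (7): abe, abi, ade, afi, bhi, cde, cfi

Hence C_0 ≅ Z^9, C_1 ≅ Z^16, C_2 ≅ Z^7.

The boundary map ∂_1: C_1 → C_0 sends each edge [p,q] (with p < q) to q − p.
As a 9×16 matrix over Z this has rank 8, with invariant factors (1,1,1,1,1,1,1,1).

Boundary ∂_2: C_2 → C_1 maps a triangle to the signed sum of its edges. For instance
  ∂cfi = fi − ci + cf,
  ∂abi = bi − ai + ab.
The 16×7 boundary matrix has rank 7 and Smith normal form diag(1,1,1,1,1,1,1).

Now H_k = ker ∂_k / im ∂_{k+1}, so:

  H_0: rank C_0 − rank ∂_1 = 9 − 8 = 1, and the invariant factors of ∂_1 are all 1, so H_0 ≅ Z.
  H_1: rank ker ∂_1 − rank ∂_2 = (16 − 8) − 7 = 1, and the invariant factors of ∂_2 are all 1, so H_1 ≅ Z.
  H_2: rank ker ∂_2 − rank ∂_3 = (7 − 7) − 0 = 0, and there is no ∂_3, so H_2 ≅ 0.

As a check, the Euler characteristic is 9 − 16 + 7 = 0, which agrees with 1 − 1 + 0 = 0.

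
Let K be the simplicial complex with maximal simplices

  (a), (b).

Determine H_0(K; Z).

Fix the vertex order a < b and write every simplex with vertices in increasing order. Then dim K = 0 and the simplices of K are:

  0-simplices (2): a, b

Hence C_0 ≅ Z^2.

Computing H_k = (kernel of ∂_k) / (image of ∂_{k+1}):

  H_0: rank C_0 − rank ∂_1 = 2 − 0 = 2, and there is no ∂_1, so H_0 ≅ Z^2.

H_0 ≅ Z^2.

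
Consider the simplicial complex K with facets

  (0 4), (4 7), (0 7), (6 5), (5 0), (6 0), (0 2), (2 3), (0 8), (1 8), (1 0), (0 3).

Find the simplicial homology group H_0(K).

H_0 ≅ Z.

We work with the vertex ordering 0 < 1 < 2 < 3 < 4 < 5 < 6 < 7 < 8. The simplices of K, each written with vertices in increasing order, are:

  0-simplices (9): [0], [1], [2], [3], [4], [5], [6], [7], [8]
  1-simplices (12): [0,1], [0,2], [0,3], [0,4], [0,5], [0,6], [0,7], [0,8], [1,8], [2,3], [4,7], [5,6]

so the chain groups are C_0 ≅ Z^9, C_1 ≅ Z^12.

∂_1: C_1 → C_0 is given by ∂[p,q] = [q] − [p]. For instance
  ∂[5,6] = [6] − [5].
The 9×12 boundary matrix has rank 8 and Smith normal form diag(1,1,1,1,1,1,1,1).

Reading off H_k = ker ∂_k / im ∂_{k+1}:

  H_0: rank C_0 − rank ∂_1 = 9 − 8 = 1, and the invariant factors of ∂_1 are all 1, so H_0 ≅ Z.

(K is a triangulation of a wedge of 4 circles.)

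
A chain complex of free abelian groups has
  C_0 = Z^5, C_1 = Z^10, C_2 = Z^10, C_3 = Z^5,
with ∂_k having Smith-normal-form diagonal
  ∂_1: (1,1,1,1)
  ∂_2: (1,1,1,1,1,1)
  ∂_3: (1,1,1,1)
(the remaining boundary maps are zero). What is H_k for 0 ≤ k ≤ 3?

H_0: b_0 = 5 − 0 − 4 = 1; torsion from ∂_1 factors > 1: none. So H_0 = Z.
H_1: b_1 = 10 − 4 − 6 = 0; torsion from ∂_2 factors > 1: none. So H_1 = 0.
H_2: b_2 = 10 − 6 − 4 = 0; torsion from ∂_3 factors > 1: none. So H_2 = 0.
H_3: b_3 = 5 − 4 − 0 = 1; torsion from ∂_4 factors > 1: none. So H_3 = Z.

H_0 = Z,  H_1 = 0,  H_2 = 0,  H_3 = Z.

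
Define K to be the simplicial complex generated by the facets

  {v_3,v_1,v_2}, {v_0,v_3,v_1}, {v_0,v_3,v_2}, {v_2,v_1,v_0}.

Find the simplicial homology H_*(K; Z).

Order the vertices as v_0 < v_1 < v_2 < v_3. Listing each simplex with vertices in this order, K has dimension 2 with simplices:

  0-simplices (4): [v_0], [v_1], [v_2], [v_3]
  1-simplices (6): [v_0,v_1], [v_0,v_2], [v_0,v_3], [v_1,v_2], [v_1,v_3], [v_2,v_3]
  2-simplices (4): [v_0,v_1,v_2], [v_0,v_1,v_3], [v_0,v_2,v_3], [v_1,v_2,v_3]

so the chain groups are C_0 ≅ Z^4, C_1 ≅ Z^6, C_2 ≅ Z^4.

Boundary ∂_1: C_1 → C_0 sends each edge [p,q] (with p < q) to q − p. For instance
  ∂[v_0,v_3] = [v_3] − [v_0].
This gives a 4×6 integer matrix of rank 3; reducing to Smith normal form yields diagonal entries (1,1,1).

∂_2: C_2 → C_1 maps a triangle to the signed sum of its edges. For instance
  ∂[v_0,v_2,v_3] = [v_2,v_3] − [v_0,v_3] + [v_0,v_2],
  ∂[v_0,v_1,v_2] = [v_1,v_2] − [v_0,v_2] + [v_0,v_1].
The 6×4 boundary matrix has rank 3 and Smith normal form diag(1,1,1).

Computing H_k = (kernel of ∂_k) / (image of ∂_{k+1}):

  H_0: rank C_0 − rank ∂_1 = 4 − 3 = 1, and the invariant factors of ∂_1 are all 1, so H_0 ≅ Z.
  H_1: rank ker ∂_1 − rank ∂_2 = (6 − 3) − 3 = 0, and the invariant factors of ∂_2 are all 1, so H_1 ≅ 0.
  H_2: rank ker ∂_2 − rank ∂_3 = (4 − 3) − 0 = 1, and there is no ∂_3, so H_2 ≅ Z.

H_0 = Z,  H_1 = 0,  H_2 = Z.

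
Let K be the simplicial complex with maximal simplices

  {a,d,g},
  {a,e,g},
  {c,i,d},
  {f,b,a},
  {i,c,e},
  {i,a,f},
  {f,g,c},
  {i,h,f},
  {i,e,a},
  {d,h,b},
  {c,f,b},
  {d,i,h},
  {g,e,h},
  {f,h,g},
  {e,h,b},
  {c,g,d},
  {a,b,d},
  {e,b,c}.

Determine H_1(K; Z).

H_1 = Z^2.

Order the vertices as a < b < c < d < e < f < g < h < i. Listing each simplex with vertices in this order, K has dimension 2 with simplices:

  0-simplices (9): a, b, c, d, e, f, g, h, i
  1-simplices (27): ab, ad, ae, af, ag, ai, bc, bd, be, bf, bh, cd, ce, cf, cg, ci, dg, dh, di, eg, eh, ei, fg, fh, fi, gh, hi
  2-simplices (18): abd, abf, adg, aeg, aei, afi, bce, bcf, bdh, beh, cdg, cdi, cei, cfg, dhi, egh, fgh, fhi

giving chain groups C_0 ≅ Z^9, C_1 ≅ Z^27, C_2 ≅ Z^18.

The boundary map ∂_1: C_1 → C_0 is given by ∂[p,q] = [q] − [p]. For instance
  ∂bc = c − b.
As a 9×27 matrix over Z this has rank 8, with invariant factors (1,1,1,1,1,1,1,1).

∂_2: C_2 → C_1 acts by ∂[p,q,r] = [q,r] − [p,r] + [p,q]. For instance
  ∂cdi = di − ci + cd,
  ∂aei = ei − ai + ae.
The resulting 27×18 matrix has rank 17, and its Smith normal form has invariant factors (1,1,1,1,1,1,1,1,1,1,1,1,1,1,1,1,1).

Reading off H_k = ker ∂_k / im ∂_{k+1}:

  H_1: rank ker ∂_1 − rank ∂_2 = (27 − 8) − 17 = 2, and the invariant factors of ∂_2 are all 1, so H_1 ≅ Z^2.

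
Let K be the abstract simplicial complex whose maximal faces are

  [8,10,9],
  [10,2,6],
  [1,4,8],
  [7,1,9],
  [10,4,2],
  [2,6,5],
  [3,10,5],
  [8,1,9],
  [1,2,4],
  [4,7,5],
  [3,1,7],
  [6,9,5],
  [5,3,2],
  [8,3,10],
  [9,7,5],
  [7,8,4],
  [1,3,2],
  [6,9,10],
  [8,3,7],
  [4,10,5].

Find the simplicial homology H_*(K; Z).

H_0 = Z,  H_1 = Z ⊕ Z/2,  H_2 = 0.

K has 10 vertices, 30 edges, 20 triangles.
rank ∂_0 = 0, rank ∂_1 = 9 ⇒ b_0 = 10 − 0 − 9 = 1; all invariant factors of ∂_1 are 1 so no torsion. So H_0 ≅ Z.
rank ∂_1 = 9, rank ∂_2 = 20 ⇒ b_1 = 30 − 9 − 20 = 1; ∂_2 has invariant factor(s) [2] giving torsion. So H_1 ≅ Z ⊕ Z/2.
rank ∂_2 = 20, rank ∂_3 = 0 ⇒ b_2 = 20 − 20 − 0 = 0. So H_2 ≅ 0.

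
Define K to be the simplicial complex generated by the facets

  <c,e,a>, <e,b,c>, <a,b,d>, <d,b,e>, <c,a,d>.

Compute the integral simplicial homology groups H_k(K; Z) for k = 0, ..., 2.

H_0 ≅ Z,  H_1 ≅ Z,  H_2 = 0.

Take the total order a < b < c < d < e on the vertex set. Then K (dimension 2) consists of the simplices:

  0-simplices (5): a, b, c, d, e
  1-simplices (10): ab, ac, ad, ae, bc, bd, be, cd, ce, de
  2-simplices (5): abd, acd, ace, bce, bde

so the chain groups are C_0 ≅ Z^5, C_1 ≅ Z^10, C_2 ≅ Z^5.

∂_1: C_1 → C_0 is given by ∂[p,q] = [q] − [p].
This gives a 5×10 integer matrix of rank 4; reducing to Smith normal form yields diagonal entries (1,1,1,1).

The boundary map ∂_2: C_2 → C_1 sends each 2-simplex [p,q,r] to [q,r] − [p,r] + [p,q]. For instance
  ∂abd = bd − ad + ab,
  ∂bce = ce − be + bc.
This gives a 10×5 integer matrix of rank 5; reducing to Smith normal form yields diagonal entries (1,1,1,1,1).

Computing H_k = (kernel of ∂_k) / (image of ∂_{k+1}):

  H_0: rank C_0 − rank ∂_1 = 5 − 4 = 1, and the invariant factors of ∂_1 are all 1, so H_0 ≅ Z.
  H_1: rank ker ∂_1 − rank ∂_2 = (10 − 4) − 5 = 1, and the invariant factors of ∂_2 are all 1, so H_1 ≅ Z.
  H_2: rank ker ∂_2 − rank ∂_3 = (5 − 5) − 0 = 0, and there is no ∂_3, so H_2 ≅ 0.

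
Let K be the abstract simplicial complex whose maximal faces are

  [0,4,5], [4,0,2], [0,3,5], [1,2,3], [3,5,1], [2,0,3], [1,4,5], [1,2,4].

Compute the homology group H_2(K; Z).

H_2 ≅ Z.

We work with the vertex ordering 0 < 1 < 2 < 3 < 4 < 5. The simplices of K, each written with vertices in increasing order, are:

  0-simplices (6): [0], [1], [2], [3], [4], [5]
  1-simplices (12): [0,2], [0,3], [0,4], [0,5], [1,2], [1,3], [1,4], [1,5], [2,3], [2,4], [3,5], [4,5]
  2-simplices (8): [0,2,3], [0,2,4], [0,3,5], [0,4,5], [1,2,3], [1,2,4], [1,3,5], [1,4,5]

so the chain groups are C_0 ≅ Z^6, C_1 ≅ Z^12, C_2 ≅ Z^8.

∂_1: C_1 → C_0 is given by ∂[p,q] = [q] − [p].
As a 6×12 matrix over Z this has rank 5, with invariant factors (1,1,1,1,1).

The boundary map ∂_2: C_2 → C_1 acts by ∂[p,q,r] = [q,r] − [p,r] + [p,q]. For instance
  ∂[1,4,5] = [4,5] − [1,5] + [1,4],
  ∂[0,3,5] = [3,5] − [0,5] + [0,3].
The resulting 12×8 matrix has rank 7, and its Smith normal form has invariant factors (1,1,1,1,1,1,1).

Reading off H_k = ker ∂_k / im ∂_{k+1}:

  H_2: rank ker ∂_2 − rank ∂_3 = (8 − 7) − 0 = 1, and there is no ∂_3, so H_2 ≅ Z.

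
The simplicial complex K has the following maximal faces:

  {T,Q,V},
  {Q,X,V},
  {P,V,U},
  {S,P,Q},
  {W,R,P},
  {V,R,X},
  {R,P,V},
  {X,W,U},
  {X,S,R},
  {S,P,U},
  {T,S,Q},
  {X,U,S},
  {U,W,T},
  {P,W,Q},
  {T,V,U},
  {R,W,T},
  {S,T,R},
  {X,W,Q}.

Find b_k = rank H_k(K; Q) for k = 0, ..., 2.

Take the total order P < Q < R < S < T < U < V < W < X on the vertex set. Then K (dimension 2) consists of the simplices:

  0-simplices (9): P, Q, R, S, T, U, V, W, X
  1-simplices (27): PQ, PR, PS, PU, PV, PW, QS, QT, QV, QW, QX, RS, RT, RV, RW, RX, ST, SU, SX, TU, TV, TW, UV, UW, UX, VX, WX
  2-simplices (18): PQS, PQW, PRV, PRW, PSU, PUV, QST, QTV, QVX, QWX, RST, RSX, RTW, RVX, SUX, TUV, TUW, UWX

giving chain groups C_0 ≅ Z^9, C_1 ≅ Z^27, C_2 ≅ Z^18.

Boundary ∂_1: C_1 → C_0 sends each edge [p,q] (with p < q) to q − p.
The 9×27 boundary matrix has rank 8 and Smith normal form diag(1,1,1,1,1,1,1,1).

The boundary map ∂_2: C_2 → C_1 maps a triangle to the signed sum of its edges. For instance
  ∂RTW = TW − RW + RT,
  ∂PUV = UV − PV + PU.
This gives a 27×18 integer matrix of rank 17; reducing to Smith normal form yields diagonal entries (1,1,1,1,1,1,1,1,1,1,1,1,1,1,1,1,1).

From H_k ≅ ker(∂_k) / im(∂_{k+1}) we obtain:

  H_0: rank C_0 − rank ∂_1 = 9 − 8 = 1, and the invariant factors of ∂_1 are all 1, so H_0 = Z.
  H_1: rank ker ∂_1 − rank ∂_2 = (27 − 8) − 17 = 2, and the invariant factors of ∂_2 are all 1, so H_1 = Z^2.
  H_2: rank ker ∂_2 − rank ∂_3 = (18 − 17) − 0 = 1, and there is no ∂_3, so H_2 = Z.

As a check, the Euler characteristic is 9 − 27 + 18 = 0, which agrees with 1 − 2 + 1 = 0.

Hence the Betti numbers are b_0 = 1, b_1 = 2, b_2 = 1.

b_0 = 1, b_1 = 2, b_2 = 1.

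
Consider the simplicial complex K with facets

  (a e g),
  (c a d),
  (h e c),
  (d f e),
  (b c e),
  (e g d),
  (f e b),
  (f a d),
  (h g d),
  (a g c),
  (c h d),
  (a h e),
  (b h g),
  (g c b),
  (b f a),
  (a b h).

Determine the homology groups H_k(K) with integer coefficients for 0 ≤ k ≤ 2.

H_0 = Z,  H_1 = Z^2,  H_2 = Z.

Order the vertices as a < b < c < d < e < f < g < h. Listing each simplex with vertices in this order, K has dimension 2 with simplices:

  0-simplices (8): a, b, c, d, e, f, g, h
  1-simplices (24): ab, ac, ad, ae, af, ag, ah, bc, be, bf, bg, bh, cd, ce, cg, ch, de, df, dg, dh, ef, eg, eh, gh
  2-simplices (16): abf, abh, acd, acg, adf, aeg, aeh, bce, bcg, bef, bgh, cdh, ceh, def, deg, dgh

Hence C_0 ≅ Z^8, C_1 ≅ Z^24, C_2 ≅ Z^16.

∂_1: C_1 → C_0 is given by ∂[p,q] = [q] − [p]. For instance
  ∂ef = f − e.
As a 8×24 matrix over Z this has rank 7, with invariant factors (1,1,1,1,1,1,1).

Boundary ∂_2: C_2 → C_1 maps a triangle to the signed sum of its edges. For instance
  ∂bce = ce − be + bc,
  ∂aeg = eg − ag + ae.
As a 24×16 matrix over Z this has rank 15, with invariant factors (1,1,1,1,1,1,1,1,1,1,1,1,1,1,1).

Now H_k = ker ∂_k / im ∂_{k+1}, so:

  H_0: rank C_0 − rank ∂_1 = 8 − 7 = 1, and the invariant factors of ∂_1 are all 1, so H_0 = Z.
  H_1: rank ker ∂_1 − rank ∂_2 = (24 − 7) − 15 = 2, and the invariant factors of ∂_2 are all 1, so H_1 = Z^2.
  H_2: rank ker ∂_2 − rank ∂_3 = (16 − 15) − 0 = 1, and there is no ∂_3, so H_2 = Z.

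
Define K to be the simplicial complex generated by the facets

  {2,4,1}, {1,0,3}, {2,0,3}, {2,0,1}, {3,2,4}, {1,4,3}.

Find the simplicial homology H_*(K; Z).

Take the total order 0 < 1 < 2 < 3 < 4 on the vertex set. Then K (dimension 2) consists of the simplices:

  0-simplices (5): [0], [1], [2], [3], [4]
  1-simplices (9): [0,1], [0,2], [0,3], [1,2], [1,3], [1,4], [2,3], [2,4], [3,4]
  2-simplices (6): [0,1,2], [0,1,3], [0,2,3], [1,2,4], [1,3,4], [2,3,4]

Hence C_0 ≅ Z^5, C_1 ≅ Z^9, C_2 ≅ Z^6.

Boundary ∂_1: C_1 → C_0 maps an edge to its endpoints' difference, ∂[p,q] = q − p.
As a 5×9 matrix over Z this has rank 4, with invariant factors (1,1,1,1).

∂_2: C_2 → C_1 maps a triangle to the signed sum of its edges. For instance
  ∂[2,3,4] = [3,4] − [2,4] + [2,3],
  ∂[1,2,4] = [2,4] − [1,4] + [1,2].
This gives a 9×6 integer matrix of rank 5; reducing to Smith normal form yields diagonal entries (1,1,1,1,1).

Computing H_k = (kernel of ∂_k) / (image of ∂_{k+1}):

  H_0: rank C_0 − rank ∂_1 = 5 − 4 = 1, and the invariant factors of ∂_1 are all 1, so H_0 = Z.
  H_1: rank ker ∂_1 − rank ∂_2 = (9 − 4) − 5 = 0, and the invariant factors of ∂_2 are all 1, so H_1 = 0.
  H_2: rank ker ∂_2 − rank ∂_3 = (6 − 5) − 0 = 1, and there is no ∂_3, so H_2 = Z.

As a check, the Euler characteristic is 5 − 9 + 6 = 2, which agrees with 1 − 0 + 1 = 2.
(K is a triangulation of the 2-sphere S^2.)

H_0 ≅ Z,  H_1 = 0,  H_2 ≅ Z.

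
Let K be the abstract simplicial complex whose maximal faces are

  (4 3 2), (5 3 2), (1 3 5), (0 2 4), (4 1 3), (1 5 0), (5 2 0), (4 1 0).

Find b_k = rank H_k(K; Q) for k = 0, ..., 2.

b_0 = 1, b_1 = 0, b_2 = 1.

Order the vertices as 0 < 1 < 2 < 3 < 4 < 5. Listing each simplex with vertices in this order, K has dimension 2 with simplices:

  0-simplices (6): [0], [1], [2], [3], [4], [5]
  1-simplices (12): [0,1], [0,2], [0,4], [0,5], [1,3], [1,4], [1,5], [2,3], [2,4], [2,5], [3,4], [3,5]
  2-simplices (8): [0,1,4], [0,1,5], [0,2,4], [0,2,5], [1,3,4], [1,3,5], [2,3,4], [2,3,5]

giving chain groups C_0 ≅ Z^6, C_1 ≅ Z^12, C_2 ≅ Z^8.

Boundary ∂_1: C_1 → C_0 is given by ∂[p,q] = [q] − [p]. For instance
  ∂[0,2] = [2] − [0].
As a 6×12 matrix over Z this has rank 5, with invariant factors (1,1,1,1,1).

∂_2: C_2 → C_1 maps a triangle to the signed sum of its edges. For instance
  ∂[0,2,5] = [2,5] − [0,5] + [0,2],
  ∂[1,3,4] = [3,4] − [1,4] + [1,3].
As a 12×8 matrix over Z this has rank 7, with invariant factors (1,1,1,1,1,1,1).

From H_k ≅ ker(∂_k) / im(∂_{k+1}) we obtain:

  H_0: rank C_0 − rank ∂_1 = 6 − 5 = 1, and the invariant factors of ∂_1 are all 1, so H_0 ≅ Z.
  H_1: rank ker ∂_1 − rank ∂_2 = (12 − 5) − 7 = 0, and the invariant factors of ∂_2 are all 1, so H_1 ≅ 0.
  H_2: rank ker ∂_2 − rank ∂_3 = (8 − 7) − 0 = 1, and there is no ∂_3, so H_2 ≅ Z.

Hence the Betti numbers are b_0 = 1, b_1 = 0, b_2 = 1.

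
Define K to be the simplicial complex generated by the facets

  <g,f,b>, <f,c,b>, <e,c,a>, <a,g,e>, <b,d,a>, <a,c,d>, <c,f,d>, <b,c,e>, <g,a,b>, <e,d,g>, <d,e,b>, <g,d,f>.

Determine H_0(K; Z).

Order the vertices as a < b < c < d < e < f < g. Listing each simplex with vertices in this order, K has dimension 2 with simplices:

  0-simplices (7): a, b, c, d, e, f, g
  1-simplices (18): ab, ac, ad, ae, ag, bc, bd, be, bf, bg, cd, ce, cf, de, df, dg, eg, fg
  2-simplices (12): abd, abg, acd, ace, aeg, bce, bcf, bde, bfg, cdf, deg, dfg

giving chain groups C_0 ≅ Z^7, C_1 ≅ Z^18, C_2 ≅ Z^12.

Boundary ∂_1: C_1 → C_0 maps an edge to its endpoints' difference, ∂[p,q] = q − p.
As a 7×18 matrix over Z this has rank 6, with invariant factors (1,1,1,1,1,1).

∂_2: C_2 → C_1 maps a triangle to the signed sum of its edges. For instance
  ∂bde = de − be + bd,
  ∂acd = cd − ad + ac.
This gives a 18×12 integer matrix of rank 12; reducing to Smith normal form yields diagonal entries (1,1,1,1,1,1,1,1,1,1,1,2).

From H_k ≅ ker(∂_k) / im(∂_{k+1}) we obtain:

  H_0: rank C_0 − rank ∂_1 = 7 − 6 = 1, and the invariant factors of ∂_1 are all 1, so H_0 ≅ Z.

(K is a triangulation of the real projective plane RP^2.)

H_0 ≅ Z.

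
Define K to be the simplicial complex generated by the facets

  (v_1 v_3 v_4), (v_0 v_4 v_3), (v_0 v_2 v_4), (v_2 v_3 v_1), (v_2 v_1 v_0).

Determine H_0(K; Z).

H_0 = Z.

Fix the vertex order v_0 < v_1 < v_2 < v_3 < v_4 and write every simplex with vertices in increasing order. Then dim K = 2 and the simplices of K are:

  0-simplices (5): [v_0], [v_1], [v_2], [v_3], [v_4]
  1-simplices (10): [v_0,v_1], [v_0,v_2], [v_0,v_3], [v_0,v_4], [v_1,v_2], [v_1,v_3], [v_1,v_4], [v_2,v_3], [v_2,v_4], [v_3,v_4]
  2-simplices (5): [v_0,v_1,v_2], [v_0,v_2,v_4], [v_0,v_3,v_4], [v_1,v_2,v_3], [v_1,v_3,v_4]

so the chain groups are C_0 ≅ Z^5, C_1 ≅ Z^10, C_2 ≅ Z^5.

∂_1: C_1 → C_0 maps an edge to its endpoints' difference, ∂[p,q] = q − p. For instance
  ∂[v_2,v_3] = [v_3] − [v_2].
The resulting 5×10 matrix has rank 4, and its Smith normal form has invariant factors (1,1,1,1).

The boundary map ∂_2: C_2 → C_1 sends each 2-simplex [p,q,r] to [q,r] − [p,r] + [p,q]. For instance
  ∂[v_0,v_1,v_2] = [v_1,v_2] − [v_0,v_2] + [v_0,v_1],
  ∂[v_0,v_3,v_4] = [v_3,v_4] − [v_0,v_4] + [v_0,v_3].
This gives a 10×5 integer matrix of rank 5; reducing to Smith normal form yields diagonal entries (1,1,1,1,1).

Computing H_k = (kernel of ∂_k) / (image of ∂_{k+1}):

  H_0: rank C_0 − rank ∂_1 = 5 − 4 = 1, and the invariant factors of ∂_1 are all 1, so H_0 = Z.

(K is a triangulation of the Möbius band.)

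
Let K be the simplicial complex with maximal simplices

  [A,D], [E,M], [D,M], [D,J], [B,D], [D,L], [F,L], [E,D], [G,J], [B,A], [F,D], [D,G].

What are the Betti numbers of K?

b_0 = 1, b_1 = 4.

Fix the vertex order A < B < D < E < F < G < J < L < M and write every simplex with vertices in increasing order. Then dim K = 1 and the simplices of K are:

  0-simplices (9): A, B, D, E, F, G, J, L, M
  1-simplices (12): AB, AD, BD, DE, DF, DG, DJ, DL, DM, EM, FL, GJ

so the chain groups are C_0 ≅ Z^9, C_1 ≅ Z^12.

∂_1: C_1 → C_0 is given by ∂[p,q] = [q] − [p].
The 9×12 boundary matrix has rank 8 and Smith normal form diag(1,1,1,1,1,1,1,1).

Now H_k = ker ∂_k / im ∂_{k+1}, so:

  H_0: rank C_0 − rank ∂_1 = 9 − 8 = 1, and the invariant factors of ∂_1 are all 1, so H_0 = Z.
  H_1: rank ker ∂_1 − rank ∂_2 = (12 − 8) − 0 = 4, and there is no ∂_2, so H_1 = Z^4.

Hence the Betti numbers are b_0 = 1, b_1 = 4.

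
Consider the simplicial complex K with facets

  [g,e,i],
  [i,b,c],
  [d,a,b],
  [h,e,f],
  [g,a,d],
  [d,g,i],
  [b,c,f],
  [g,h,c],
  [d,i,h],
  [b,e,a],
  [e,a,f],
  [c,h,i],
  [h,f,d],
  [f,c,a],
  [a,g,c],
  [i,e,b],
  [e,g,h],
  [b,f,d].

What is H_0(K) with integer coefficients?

Fix the vertex order a < b < c < d < e < f < g < h < i and write every simplex with vertices in increasing order. Then dim K = 2 and the simplices of K are:

  0-simplices (9): a, b, c, d, e, f, g, h, i
  1-simplices (27): ab, ac, ad, ae, af, ag, bc, bd, be, bf, bi, cf, cg, ch, ci, df, dg, dh, di, ef, eg, eh, ei, fh, gh, gi, hi
  2-simplices (18): abd, abe, acf, acg, adg, aef, bcf, bci, bdf, bei, cgh, chi, dfh, dgi, dhi, efh, egh, egi

so the chain groups are C_0 ≅ Z^9, C_1 ≅ Z^27, C_2 ≅ Z^18.

Boundary ∂_1: C_1 → C_0 maps an edge to its endpoints' difference, ∂[p,q] = q − p.
As a 9×27 matrix over Z this has rank 8, with invariant factors (1,1,1,1,1,1,1,1).

Boundary ∂_2: C_2 → C_1 acts by ∂[p,q,r] = [q,r] − [p,r] + [p,q]. For instance
  ∂aef = ef − af + ae,
  ∂bdf = df − bf + bd.
The resulting 27×18 matrix has rank 18, and its Smith normal form has invariant factors (1,1,1,1,1,1,1,1,1,1,1,1,1,1,1,1,1,2).

From H_k ≅ ker(∂_k) / im(∂_{k+1}) we obtain:

  H_0: rank C_0 − rank ∂_1 = 9 − 8 = 1, and the invariant factors of ∂_1 are all 1, so H_0 ≅ Z.

(K is a triangulation of the Klein bottle.)

H_0 = Z.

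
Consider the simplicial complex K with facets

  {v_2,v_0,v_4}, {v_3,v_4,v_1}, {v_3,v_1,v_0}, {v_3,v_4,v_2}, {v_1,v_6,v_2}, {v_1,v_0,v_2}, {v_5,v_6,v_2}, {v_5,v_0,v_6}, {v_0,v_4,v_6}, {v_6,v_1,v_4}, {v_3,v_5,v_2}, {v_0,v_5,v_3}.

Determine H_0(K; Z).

H_0 ≅ Z.

We work with the vertex ordering v_0 < v_1 < v_2 < v_3 < v_4 < v_5 < v_6. The simplices of K, each written with vertices in increasing order, are:

  0-simplices (7): [v_0], [v_1], [v_2], [v_3], [v_4], [v_5], [v_6]
  1-simplices (18): (18 of them)
  2-simplices (12): (12 of them)

Hence C_0 ≅ Z^7, C_1 ≅ Z^18, C_2 ≅ Z^12.

∂_1: C_1 → C_0 is given by ∂[p,q] = [q] − [p].
The 7×18 boundary matrix has rank 6 and Smith normal form diag(1,1,1,1,1,1).

The boundary map ∂_2: C_2 → C_1 acts by ∂[p,q,r] = [q,r] − [p,r] + [p,q]. For instance
  ∂[v_1,v_2,v_6] = [v_2,v_6] − [v_1,v_6] + [v_1,v_2],
  ∂[v_2,v_3,v_4] = [v_3,v_4] − [v_2,v_4] + [v_2,v_3].
The resulting 18×12 matrix has rank 12, and its Smith normal form has invariant factors (1,1,1,1,1,1,1,1,1,1,1,2).

Computing H_k = (kernel of ∂_k) / (image of ∂_{k+1}):

  H_0: rank C_0 − rank ∂_1 = 7 − 6 = 1, and the invariant factors of ∂_1 are all 1, so H_0 = Z.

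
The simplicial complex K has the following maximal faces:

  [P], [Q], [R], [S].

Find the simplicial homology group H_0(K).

Take the total order P < Q < R < S on the vertex set. Then K (dimension 0) consists of the simplices:

  0-simplices (4): P, Q, R, S

so the chain groups are C_0 ≅ Z^4.

From H_k ≅ ker(∂_k) / im(∂_{k+1}) we obtain:

  H_0: rank C_0 − rank ∂_1 = 4 − 0 = 4, and there is no ∂_1, so H_0 = Z^4.

H_0 ≅ Z^4.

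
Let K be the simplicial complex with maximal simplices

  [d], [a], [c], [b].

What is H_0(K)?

H_0 ≅ Z^4.

Take the total order a < b < c < d on the vertex set. Then K (dimension 0) consists of the simplices:

  0-simplices (4): a, b, c, d

so the chain groups are C_0 ≅ Z^4.

From H_k ≅ ker(∂_k) / im(∂_{k+1}) we obtain:

  H_0: rank C_0 − rank ∂_1 = 4 − 0 = 4, and there is no ∂_1, so H_0 = Z^4.

(K is a triangulation of a set of 4 points.)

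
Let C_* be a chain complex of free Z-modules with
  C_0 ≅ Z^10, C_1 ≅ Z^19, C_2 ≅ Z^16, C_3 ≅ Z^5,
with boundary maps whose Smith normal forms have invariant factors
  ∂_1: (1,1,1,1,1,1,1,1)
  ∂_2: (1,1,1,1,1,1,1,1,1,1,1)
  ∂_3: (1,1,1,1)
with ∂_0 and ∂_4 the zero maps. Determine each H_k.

H_0 = Z^2,  H_1 = 0,  H_2 = Z,  H_3 = Z.

H_0: b_0 = 10 − 0 − 8 = 2; torsion from ∂_1 factors > 1: none. So H_0 = Z^2.
H_1: b_1 = 19 − 8 − 11 = 0; torsion from ∂_2 factors > 1: none. So H_1 = 0.
H_2: b_2 = 16 − 11 − 4 = 1; torsion from ∂_3 factors > 1: none. So H_2 = Z.
H_3: b_3 = 5 − 4 − 0 = 1; torsion from ∂_4 factors > 1: none. So H_3 = Z.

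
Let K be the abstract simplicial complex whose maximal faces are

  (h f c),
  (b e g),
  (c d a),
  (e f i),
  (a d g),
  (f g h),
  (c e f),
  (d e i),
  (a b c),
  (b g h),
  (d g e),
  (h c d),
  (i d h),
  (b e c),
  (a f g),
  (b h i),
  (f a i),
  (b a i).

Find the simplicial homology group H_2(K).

Take the total order a < b < c < d < e < f < g < h < i on the vertex set. Then K (dimension 2) consists of the simplices:

  0-simplices (9): a, b, c, d, e, f, g, h, i
  1-simplices (27): ab, ac, ad, af, ag, ai, bc, be, bg, bh, bi, cd, ce, cf, ch, de, dg, dh, di, ef, eg, ei, fg, fh, fi, gh, hi
  2-simplices (18): abc, abi, acd, adg, afg, afi, bce, beg, bgh, bhi, cdh, cef, cfh, deg, dei, dhi, efi, fgh

so the chain groups are C_0 ≅ Z^9, C_1 ≅ Z^27, C_2 ≅ Z^18.

Boundary ∂_1: C_1 → C_0 maps an edge to its endpoints' difference, ∂[p,q] = q − p. For instance
  ∂di = i − d.
This gives a 9×27 integer matrix of rank 8; reducing to Smith normal form yields diagonal entries (1,1,1,1,1,1,1,1).

Boundary ∂_2: C_2 → C_1 sends each 2-simplex [p,q,r] to [q,r] − [p,r] + [p,q]. For instance
  ∂afg = fg − ag + af,
  ∂afi = fi − ai + af.
The 27×18 boundary matrix has rank 17 and Smith normal form diag(1,1,1,1,1,1,1,1,1,1,1,1,1,1,1,1,1).

Now H_k = ker ∂_k / im ∂_{k+1}, so:

  H_2: rank ker ∂_2 − rank ∂_3 = (18 − 17) − 0 = 1, and there is no ∂_3, so H_2 ≅ Z.

H_2 = Z.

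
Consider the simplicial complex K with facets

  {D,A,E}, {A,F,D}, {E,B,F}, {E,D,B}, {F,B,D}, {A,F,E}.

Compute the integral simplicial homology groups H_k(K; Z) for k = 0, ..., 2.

Order the vertices as A < B < D < E < F. Listing each simplex with vertices in this order, K has dimension 2 with simplices:

  0-simplices (5): A, B, D, E, F
  1-simplices (9): AD, AE, AF, BD, BE, BF, DE, DF, EF
  2-simplices (6): ADE, ADF, AEF, BDE, BDF, BEF

so the chain groups are C_0 ≅ Z^5, C_1 ≅ Z^9, C_2 ≅ Z^6.

The boundary map ∂_1: C_1 → C_0 is given by ∂[p,q] = [q] − [p]. For instance
  ∂DE = E − D.
As a 5×9 matrix over Z this has rank 4, with invariant factors (1,1,1,1).

∂_2: C_2 → C_1 maps a triangle to the signed sum of its edges. For instance
  ∂ADF = DF − AF + AD,
  ∂ADE = DE − AE + AD.
As a 9×6 matrix over Z this has rank 5, with invariant factors (1,1,1,1,1).

From H_k ≅ ker(∂_k) / im(∂_{k+1}) we obtain:

  H_0: rank C_0 − rank ∂_1 = 5 − 4 = 1, and the invariant factors of ∂_1 are all 1, so H_0 = Z.
  H_1: rank ker ∂_1 − rank ∂_2 = (9 − 4) − 5 = 0, and the invariant factors of ∂_2 are all 1, so H_1 = 0.
  H_2: rank ker ∂_2 − rank ∂_3 = (6 − 5) − 0 = 1, and there is no ∂_3, so H_2 = Z.

H_0 ≅ Z,  H_1 = 0,  H_2 ≅ Z.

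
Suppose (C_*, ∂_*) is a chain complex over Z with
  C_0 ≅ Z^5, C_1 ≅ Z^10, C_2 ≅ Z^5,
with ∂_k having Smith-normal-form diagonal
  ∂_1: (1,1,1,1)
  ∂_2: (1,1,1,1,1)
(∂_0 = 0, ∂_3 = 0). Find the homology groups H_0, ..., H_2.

H_0 = Z,  H_1 = Z,  H_2 = 0.

H_0: b_0 = 5 − 0 − 4 = 1; torsion from ∂_1 factors > 1: none. So H_0 = Z.
H_1: b_1 = 10 − 4 − 5 = 1; torsion from ∂_2 factors > 1: none. So H_1 = Z.
H_2: b_2 = 5 − 5 − 0 = 0; torsion from ∂_3 factors > 1: none. So H_2 = 0.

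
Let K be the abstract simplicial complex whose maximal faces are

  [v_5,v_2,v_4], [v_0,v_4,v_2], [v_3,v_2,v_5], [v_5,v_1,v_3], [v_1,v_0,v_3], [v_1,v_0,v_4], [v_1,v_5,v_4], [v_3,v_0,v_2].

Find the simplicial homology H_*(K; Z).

H_0 ≅ Z,  H_1 = 0,  H_2 ≅ Z.

We work with the vertex ordering v_0 < v_1 < v_2 < v_3 < v_4 < v_5. The simplices of K, each written with vertices in increasing order, are:

  0-simplices (6): [v_0], [v_1], [v_2], [v_3], [v_4], [v_5]
  1-simplices (12): [v_0,v_1], [v_0,v_2], [v_0,v_3], [v_0,v_4], [v_1,v_3], [v_1,v_4], [v_1,v_5], [v_2,v_3], [v_2,v_4], [v_2,v_5], [v_3,v_5], [v_4,v_5]
  2-simplices (8): [v_0,v_1,v_3], [v_0,v_1,v_4], [v_0,v_2,v_3], [v_0,v_2,v_4], [v_1,v_3,v_5], [v_1,v_4,v_5], [v_2,v_3,v_5], [v_2,v_4,v_5]

giving chain groups C_0 ≅ Z^6, C_1 ≅ Z^12, C_2 ≅ Z^8.

∂_1: C_1 → C_0 maps an edge to its endpoints' difference, ∂[p,q] = q − p. For instance
  ∂[v_3,v_5] = [v_5] − [v_3].
As a 6×12 matrix over Z this has rank 5, with invariant factors (1,1,1,1,1).

∂_2: C_2 → C_1 maps a triangle to the signed sum of its edges. For instance
  ∂[v_2,v_4,v_5] = [v_4,v_5] − [v_2,v_5] + [v_2,v_4],
  ∂[v_1,v_3,v_5] = [v_3,v_5] − [v_1,v_5] + [v_1,v_3].
This gives a 12×8 integer matrix of rank 7; reducing to Smith normal form yields diagonal entries (1,1,1,1,1,1,1).

Reading off H_k = ker ∂_k / im ∂_{k+1}:

  H_0: rank C_0 − rank ∂_1 = 6 − 5 = 1, and the invariant factors of ∂_1 are all 1, so H_0 = Z.
  H_1: rank ker ∂_1 − rank ∂_2 = (12 − 5) − 7 = 0, and the invariant factors of ∂_2 are all 1, so H_1 = 0.
  H_2: rank ker ∂_2 − rank ∂_3 = (8 − 7) − 0 = 1, and there is no ∂_3, so H_2 = Z.

As a check, the Euler characteristic is 6 − 12 + 8 = 2, which agrees with 1 − 0 + 1 = 2.
(K is a triangulation of the 2-sphere S^2.)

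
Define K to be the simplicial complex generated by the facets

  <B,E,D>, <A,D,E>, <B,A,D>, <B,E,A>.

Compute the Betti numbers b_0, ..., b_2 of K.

Order the vertices as A < B < D < E. Listing each simplex with vertices in this order, K has dimension 2 with simplices:

  0-simplices (4): A, B, D, E
  1-simplices (6): AB, AD, AE, BD, BE, DE
  2-simplices (4): ABD, ABE, ADE, BDE

giving chain groups C_0 ≅ Z^4, C_1 ≅ Z^6, C_2 ≅ Z^4.

∂_1: C_1 → C_0 maps an edge to its endpoints' difference, ∂[p,q] = q − p. For instance
  ∂AD = D − A.
This gives a 4×6 integer matrix of rank 3; reducing to Smith normal form yields diagonal entries (1,1,1).

Boundary ∂_2: C_2 → C_1 sends each 2-simplex [p,q,r] to [q,r] − [p,r] + [p,q]. For instance
  ∂BDE = DE − BE + BD,
  ∂ABE = BE − AE + AB.
The 6×4 boundary matrix has rank 3 and Smith normal form diag(1,1,1).

From H_k ≅ ker(∂_k) / im(∂_{k+1}) we obtain:

  H_0: rank C_0 − rank ∂_1 = 4 − 3 = 1, and the invariant factors of ∂_1 are all 1, so H_0 = Z.
  H_1: rank ker ∂_1 − rank ∂_2 = (6 − 3) − 3 = 0, and the invariant factors of ∂_2 are all 1, so H_1 = 0.
  H_2: rank ker ∂_2 − rank ∂_3 = (4 − 3) − 0 = 1, and there is no ∂_3, so H_2 = Z.

As a check, the Euler characteristic is 4 − 6 + 4 = 2, which agrees with 1 − 0 + 1 = 2.

Hence the Betti numbers are b_0 = 1, b_1 = 0, b_2 = 1.

b_0 = 1, b_1 = 0, b_2 = 1.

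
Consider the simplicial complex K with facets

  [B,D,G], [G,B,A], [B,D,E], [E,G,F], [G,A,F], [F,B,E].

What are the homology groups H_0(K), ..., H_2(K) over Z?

Take the total order A < B < D < E < F < G on the vertex set. Then K (dimension 2) consists of the simplices:

  0-simplices (6): A, B, D, E, F, G
  1-simplices (12): AB, AF, AG, BD, BE, BF, BG, DE, DG, EF, EG, FG
  2-simplices (6): ABG, AFG, BDE, BDG, BEF, EFG

so the chain groups are C_0 ≅ Z^6, C_1 ≅ Z^12, C_2 ≅ Z^6.

∂_1: C_1 → C_0 sends each edge [p,q] (with p < q) to q − p. For instance
  ∂BD = D − B.
The 6×12 boundary matrix has rank 5 and Smith normal form diag(1,1,1,1,1).

The boundary map ∂_2: C_2 → C_1 sends each 2-simplex [p,q,r] to [q,r] − [p,r] + [p,q]. For instance
  ∂ABG = BG − AG + AB,
  ∂BEF = EF − BF + BE.
This gives a 12×6 integer matrix of rank 6; reducing to Smith normal form yields diagonal entries (1,1,1,1,1,1).

From H_k ≅ ker(∂_k) / im(∂_{k+1}) we obtain:

  H_0: rank C_0 − rank ∂_1 = 6 − 5 = 1, and the invariant factors of ∂_1 are all 1, so H_0 ≅ Z.
  H_1: rank ker ∂_1 − rank ∂_2 = (12 − 5) − 6 = 1, and the invariant factors of ∂_2 are all 1, so H_1 ≅ Z.
  H_2: rank ker ∂_2 − rank ∂_3 = (6 − 6) − 0 = 0, and there is no ∂_3, so H_2 ≅ 0.

As a check, the Euler characteristic is 6 − 12 + 6 = 0, which agrees with 1 − 1 + 0 = 0.

H_0 ≅ Z,  H_1 ≅ Z,  H_2 = 0.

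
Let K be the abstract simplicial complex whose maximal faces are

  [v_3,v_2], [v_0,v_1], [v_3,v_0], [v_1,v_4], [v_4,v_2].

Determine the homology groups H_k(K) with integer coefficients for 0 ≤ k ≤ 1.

H_0 ≅ Z,  H_1 ≅ Z.

K has 5 vertices, 5 edges.
rank ∂_0 = 0, rank ∂_1 = 4 ⇒ b_0 = 5 − 0 − 4 = 1; all invariant factors of ∂_1 are 1 so no torsion. So H_0 = Z.
rank ∂_1 = 4, rank ∂_2 = 0 ⇒ b_1 = 5 − 4 − 0 = 1. So H_1 = Z.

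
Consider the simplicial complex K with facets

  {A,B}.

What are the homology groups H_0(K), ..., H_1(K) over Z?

Fix the vertex order A < B and write every simplex with vertices in increasing order. Then dim K = 1 and the simplices of K are:

  0-simplices (2): A, B
  1-simplices (1): AB

so the chain groups are C_0 ≅ Z^2, C_1 ≅ Z^1.

∂_1: C_1 → C_0 sends each edge [p,q] (with p < q) to q − p. For instance
  ∂AB = B − A.
The resulting 2×1 matrix has rank 1, and its Smith normal form has invariant factors (1).

From H_k ≅ ker(∂_k) / im(∂_{k+1}) we obtain:

  H_0: rank C_0 − rank ∂_1 = 2 − 1 = 1, and the invariant factors of ∂_1 are all 1, so H_0 ≅ Z.
  H_1: rank ker ∂_1 − rank ∂_2 = (1 − 1) − 0 = 0, and there is no ∂_2, so H_1 ≅ 0.

As a check, the Euler characteristic is 2 − 1 = 1, which agrees with 1 − 0 = 1.

H_0 = Z,  H_1 = 0.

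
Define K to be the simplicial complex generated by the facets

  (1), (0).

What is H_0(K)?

We work with the vertex ordering 0 < 1. The simplices of K, each written with vertices in increasing order, are:

  0-simplices (2): [0], [1]

so the chain groups are C_0 ≅ Z^2.

Reading off H_k = ker ∂_k / im ∂_{k+1}:

  H_0: rank C_0 − rank ∂_1 = 2 − 0 = 2, and there is no ∂_1, so H_0 ≅ Z^2.

H_0 ≅ Z^2.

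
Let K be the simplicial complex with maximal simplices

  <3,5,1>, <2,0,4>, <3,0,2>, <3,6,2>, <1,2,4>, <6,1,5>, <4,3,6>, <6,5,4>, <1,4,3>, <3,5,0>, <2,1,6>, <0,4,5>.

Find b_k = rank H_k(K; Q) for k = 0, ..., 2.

b_0 = 1, b_1 = 0, b_2 = 0.

Take the total order 0 < 1 < 2 < 3 < 4 < 5 < 6 on the vertex set. Then K (dimension 2) consists of the simplices:

  0-simplices (7): [0], [1], [2], [3], [4], [5], [6]
  1-simplices (18): [0,2], [0,3], [0,4], [0,5], [1,2], [1,3], [1,4], [1,5], [1,6], [2,3], [2,4], [2,6], [3,4], [3,5], [3,6], [4,5], [4,6], [5,6]
  2-simplices (12): [0,2,3], [0,2,4], [0,3,5], [0,4,5], [1,2,4], [1,2,6], [1,3,4], [1,3,5], [1,5,6], [2,3,6], [3,4,6], [4,5,6]

so the chain groups are C_0 ≅ Z^7, C_1 ≅ Z^18, C_2 ≅ Z^12.

The boundary map ∂_1: C_1 → C_0 is given by ∂[p,q] = [q] − [p]. For instance
  ∂[3,5] = [5] − [3].
The 7×18 boundary matrix has rank 6 and Smith normal form diag(1,1,1,1,1,1).

∂_2: C_2 → C_1 acts by ∂[p,q,r] = [q,r] − [p,r] + [p,q]. For instance
  ∂[0,3,5] = [3,5] − [0,5] + [0,3],
  ∂[0,2,3] = [2,3] − [0,3] + [0,2].
As a 18×12 matrix over Z this has rank 12, with invariant factors (1,1,1,1,1,1,1,1,1,1,1,2).

From H_k ≅ ker(∂_k) / im(∂_{k+1}) we obtain:

  H_0: rank C_0 − rank ∂_1 = 7 − 6 = 1, and the invariant factors of ∂_1 are all 1, so H_0 = Z.
  H_1: rank ker ∂_1 − rank ∂_2 = (18 − 6) − 12 = 0, and ∂_2 has invariant factor 2 > 1, so H_1 = Z/2.
  H_2: rank ker ∂_2 − rank ∂_3 = (12 − 12) − 0 = 0, and there is no ∂_3, so H_2 = 0.

Hence the Betti numbers are b_0 = 1, b_1 = 0, b_2 = 0.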